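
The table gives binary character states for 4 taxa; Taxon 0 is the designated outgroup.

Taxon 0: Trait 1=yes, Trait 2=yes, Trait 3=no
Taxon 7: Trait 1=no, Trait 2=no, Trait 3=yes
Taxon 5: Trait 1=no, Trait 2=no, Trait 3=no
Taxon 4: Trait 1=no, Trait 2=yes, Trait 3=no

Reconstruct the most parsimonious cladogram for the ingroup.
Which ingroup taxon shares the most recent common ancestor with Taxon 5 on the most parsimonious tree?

Character polarity is set by the outgroup: the derived state is whichever differs from the outgroup's state, so for Trait 1, Trait 2 the derived state is 'no', and for the remaining characters it is 'yes'.
All ingroup taxa share the derived state 'no' for Trait 1; it defines the ingroup but does not resolve relationships within it.
Trait 2 (derived state 'no') is shared by Taxon 5 and Taxon 7 — a synapomorphy uniting that clade.
Trait 3: derived state 'yes' in Taxon 7 only — an autapomorphy, so it tells us nothing about relationships among taxa.
Most parsimonious ingroup topology: ((Taxon 7,Taxon 5),Taxon 4).
Taxon 5 and Taxon 7 form a cherry on this tree, so they are sister taxa.

Taxon 7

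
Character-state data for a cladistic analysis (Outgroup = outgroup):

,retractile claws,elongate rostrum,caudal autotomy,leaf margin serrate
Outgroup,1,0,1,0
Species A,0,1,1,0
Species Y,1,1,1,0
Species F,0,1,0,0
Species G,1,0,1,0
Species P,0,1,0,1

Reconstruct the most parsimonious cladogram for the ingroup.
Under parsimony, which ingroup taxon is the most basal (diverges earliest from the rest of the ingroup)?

Species G

Character polarity is set by the outgroup: the derived state is whichever differs from the outgroup's state, so for retractile claws, caudal autotomy the derived state is '0', and for the remaining characters it is '1'.
retractile claws: derived state '0' in Species A, Species F, and Species P only — synapomorphy for {Species A, Species F, Species P}.
elongate rostrum (derived state '1') is shared by Species A, Species F, Species P, and Species Y — a synapomorphy uniting that clade.
caudal autotomy (derived state '0') is shared by Species F and Species P — a synapomorphy uniting that clade.
leaf margin serrate: derived state '1' in Species P only — an autapomorphy, so it tells us nothing about relationships among taxa.
Most parsimonious ingroup topology: (((Species A,(Species F,Species P)),Species Y),Species G).
Species G is sister to the clade containing all other ingroup taxa, so it is the earliest-diverging (most basal) ingroup lineage.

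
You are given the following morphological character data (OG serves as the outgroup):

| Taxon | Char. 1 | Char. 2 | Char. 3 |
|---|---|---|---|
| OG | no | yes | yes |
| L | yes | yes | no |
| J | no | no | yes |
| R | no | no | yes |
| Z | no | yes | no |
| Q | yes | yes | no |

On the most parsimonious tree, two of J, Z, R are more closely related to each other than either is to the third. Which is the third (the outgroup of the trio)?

Z

Character polarity is set by the outgroup: the derived state is whichever differs from the outgroup's state, so for Char. 2, Char. 3 the derived state is 'no', and for the remaining characters it is 'yes'.
Char. 1: derived state 'yes' in L and Q only — synapomorphy for {L, Q}.
Only J and R show the derived state 'no' for Char. 2, supporting them as a clade.
Char. 3: derived state 'no' in L, Q, and Z only — synapomorphy for {L, Q, Z}.
Most parsimonious ingroup topology: (((L,Q),Z),(J,R)).
J and R share a more recent common ancestor with each other than either does with Z, so Z is the least closely related of the three.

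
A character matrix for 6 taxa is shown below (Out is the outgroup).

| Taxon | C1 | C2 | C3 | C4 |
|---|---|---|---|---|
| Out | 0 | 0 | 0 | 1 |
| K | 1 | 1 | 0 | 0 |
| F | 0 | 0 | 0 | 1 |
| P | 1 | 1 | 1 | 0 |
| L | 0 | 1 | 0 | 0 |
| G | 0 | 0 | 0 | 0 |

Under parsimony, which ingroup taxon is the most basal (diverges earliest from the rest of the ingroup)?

F

Character polarity is set by the outgroup: the derived state is whichever differs from the outgroup's state, so for C4 the derived state is '0', and for the remaining characters it is '1'.
Only K and P show the derived state '1' for C1, supporting them as a clade.
C2 (derived state '1') is shared by K, L, and P — a synapomorphy uniting that clade.
C3: derived state '1' in P only — an autapomorphy, so it tells us nothing about relationships among taxa.
C4 (derived state '0') is shared by G, K, L, and P — a synapomorphy uniting that clade.
Most parsimonious ingroup topology: ((((P,K),L),G),F).
F is sister to the clade containing all other ingroup taxa, so it is the earliest-diverging (most basal) ingroup lineage.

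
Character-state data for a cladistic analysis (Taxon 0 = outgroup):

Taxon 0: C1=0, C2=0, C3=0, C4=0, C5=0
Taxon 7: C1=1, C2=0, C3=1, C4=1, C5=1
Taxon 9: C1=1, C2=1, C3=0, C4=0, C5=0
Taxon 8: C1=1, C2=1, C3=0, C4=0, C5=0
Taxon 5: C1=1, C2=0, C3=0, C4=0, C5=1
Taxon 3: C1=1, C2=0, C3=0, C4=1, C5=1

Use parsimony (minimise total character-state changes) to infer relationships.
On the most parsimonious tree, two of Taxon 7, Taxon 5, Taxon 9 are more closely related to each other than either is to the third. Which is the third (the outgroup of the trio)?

The outgroup has state '0' for every character, so '1' is the derived state throughout.
All ingroup taxa share the derived state '1' for C1; it defines the ingroup but does not resolve relationships within it.
Only Taxon 8 and Taxon 9 show the derived state '1' for C2, supporting them as a clade.
C3: derived state '1' in Taxon 7 only — an autapomorphy, so it tells us nothing about relationships among taxa.
C4 (derived state '1') is shared by Taxon 3 and Taxon 7 — a synapomorphy uniting that clade.
C5 (derived state '1') is shared by Taxon 3, Taxon 5, and Taxon 7 — a synapomorphy uniting that clade.
Most parsimonious ingroup topology: (((Taxon 7,Taxon 3),Taxon 5),(Taxon 9,Taxon 8)).
Taxon 7 and Taxon 5 share a more recent common ancestor with each other than either does with Taxon 9, so Taxon 9 is the least closely related of the three.

Taxon 9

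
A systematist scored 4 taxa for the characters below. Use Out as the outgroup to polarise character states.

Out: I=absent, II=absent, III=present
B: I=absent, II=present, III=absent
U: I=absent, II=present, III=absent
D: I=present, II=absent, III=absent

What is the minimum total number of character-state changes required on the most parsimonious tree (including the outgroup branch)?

Character polarity is set by the outgroup: the derived state is whichever differs from the outgroup's state, so for III the derived state is 'absent', and for the remaining characters it is 'present'.
I: derived state 'present' in D only — an autapomorphy, so it tells us nothing about relationships among taxa.
II (derived state 'present') is shared by B and U — a synapomorphy uniting that clade.
III (derived state 'absent') is shared by all ingroup taxa — unites the whole ingroup.
Most parsimonious ingroup topology: ((B,U),D).
Changes per character on this tree: I: 1; II: 1; III: 1.
Total = 3.

3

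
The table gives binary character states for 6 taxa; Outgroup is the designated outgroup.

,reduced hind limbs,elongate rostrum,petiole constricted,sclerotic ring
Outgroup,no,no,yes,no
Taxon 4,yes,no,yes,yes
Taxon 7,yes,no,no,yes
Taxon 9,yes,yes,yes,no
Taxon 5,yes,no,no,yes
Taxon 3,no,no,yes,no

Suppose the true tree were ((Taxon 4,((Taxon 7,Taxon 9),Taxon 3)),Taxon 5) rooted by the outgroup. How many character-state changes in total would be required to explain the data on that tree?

Map each character onto ((Taxon 4,((Taxon 7,Taxon 9),Taxon 3)),Taxon 5) (rooted by Outgroup) and count the minimum state changes it requires (Fitch parsimony):
reduced hind limbs: 2; elongate rostrum: 1; petiole constricted: 2; sclerotic ring: 3.
Total tree length = 8.

8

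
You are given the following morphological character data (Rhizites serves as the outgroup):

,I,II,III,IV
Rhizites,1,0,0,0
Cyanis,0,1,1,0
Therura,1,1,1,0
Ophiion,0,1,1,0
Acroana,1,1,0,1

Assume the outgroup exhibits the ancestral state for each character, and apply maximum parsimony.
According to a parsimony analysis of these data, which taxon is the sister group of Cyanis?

Ophiion

Character polarity is set by the outgroup: the derived state is whichever differs from the outgroup's state, so for I the derived state is '0', and for the remaining characters it is '1'.
I: derived state '0' in Cyanis and Ophiion only — synapomorphy for {Cyanis, Ophiion}.
All ingroup taxa share the derived state '1' for II; it defines the ingroup but does not resolve relationships within it.
III: derived state '1' in Cyanis, Ophiion, and Therura only — synapomorphy for {Cyanis, Ophiion, Therura}.
IV: derived state '1' in Acroana only — an autapomorphy, so it tells us nothing about relationships among taxa.
Most parsimonious ingroup topology: (((Cyanis,Ophiion),Therura),Acroana).
Cyanis and Ophiion form a cherry on this tree, so they are sister taxa.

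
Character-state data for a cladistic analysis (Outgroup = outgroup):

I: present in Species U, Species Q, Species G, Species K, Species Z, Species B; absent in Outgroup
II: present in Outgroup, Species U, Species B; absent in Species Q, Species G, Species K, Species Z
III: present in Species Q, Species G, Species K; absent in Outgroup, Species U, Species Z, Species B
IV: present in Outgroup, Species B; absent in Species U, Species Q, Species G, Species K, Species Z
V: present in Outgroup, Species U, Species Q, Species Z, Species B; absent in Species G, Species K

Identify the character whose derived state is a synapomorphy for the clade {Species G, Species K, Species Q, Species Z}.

II

Character polarity is set by the outgroup: the derived state is whichever differs from the outgroup's state, so for II, IV, V the derived state is 'absent', and for the remaining characters it is 'present'.
All ingroup taxa share the derived state 'present' for I; it defines the ingroup but does not resolve relationships within it.
II (derived state 'absent') is shared by Species G, Species K, Species Q, and Species Z — a synapomorphy uniting that clade.
Only Species G, Species K, and Species Q show the derived state 'present' for III, supporting them as a clade.
IV (derived state 'absent') is shared by Species G, Species K, Species Q, Species U, and Species Z — a synapomorphy uniting that clade.
V: derived state 'absent' in Species G and Species K only — synapomorphy for {Species G, Species K}.
Most parsimonious ingroup topology: ((Species U,((Species Q,(Species G,Species K)),Species Z)),Species B).
The clade {Species G, Species K, Species Q, Species Z} is supported by II: its derived state 'absent' occurs in exactly those taxa and in no other taxon (including the outgroup).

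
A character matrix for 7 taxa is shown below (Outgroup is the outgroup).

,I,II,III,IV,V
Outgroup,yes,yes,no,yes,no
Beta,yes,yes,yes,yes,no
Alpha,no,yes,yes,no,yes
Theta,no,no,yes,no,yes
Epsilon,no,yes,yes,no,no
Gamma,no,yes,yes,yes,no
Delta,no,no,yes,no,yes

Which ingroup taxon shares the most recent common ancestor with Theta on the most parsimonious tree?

Delta

Character polarity is set by the outgroup: the derived state is whichever differs from the outgroup's state, so for I, II, IV the derived state is 'no', and for the remaining characters it is 'yes'.
I: derived state 'no' in Alpha, Delta, Epsilon, Gamma, and Theta only — synapomorphy for {Alpha, Delta, Epsilon, Gamma, Theta}.
II: derived state 'no' in Delta and Theta only — synapomorphy for {Delta, Theta}.
All ingroup taxa share the derived state 'yes' for III; it defines the ingroup but does not resolve relationships within it.
IV: derived state 'no' in Alpha, Delta, Epsilon, and Theta only — synapomorphy for {Alpha, Delta, Epsilon, Theta}.
Only Alpha, Delta, and Theta show the derived state 'yes' for V, supporting them as a clade.
Most parsimonious ingroup topology: (Beta,(((Alpha,(Theta,Delta)),Epsilon),Gamma)).
Theta and Delta form a cherry on this tree, so they are sister taxa.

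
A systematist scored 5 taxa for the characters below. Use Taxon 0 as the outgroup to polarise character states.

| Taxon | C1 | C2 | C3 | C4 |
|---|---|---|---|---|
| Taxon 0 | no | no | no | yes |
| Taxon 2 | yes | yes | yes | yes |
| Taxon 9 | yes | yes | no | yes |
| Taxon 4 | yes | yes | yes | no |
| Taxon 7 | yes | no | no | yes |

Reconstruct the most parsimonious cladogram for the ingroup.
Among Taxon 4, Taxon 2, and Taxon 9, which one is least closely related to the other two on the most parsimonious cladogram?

Character polarity is set by the outgroup: the derived state is whichever differs from the outgroup's state, so for C4 the derived state is 'no', and for the remaining characters it is 'yes'.
C1 (derived state 'yes') is shared by all ingroup taxa — unites the whole ingroup.
C2: derived state 'yes' in Taxon 2, Taxon 4, and Taxon 9 only — synapomorphy for {Taxon 2, Taxon 4, Taxon 9}.
C3: derived state 'yes' in Taxon 2 and Taxon 4 only — synapomorphy for {Taxon 2, Taxon 4}.
C4: derived state 'no' in Taxon 4 only — an autapomorphy, so it tells us nothing about relationships among taxa.
Most parsimonious ingroup topology: (((Taxon 2,Taxon 4),Taxon 9),Taxon 7).
Taxon 2 and Taxon 4 share a more recent common ancestor with each other than either does with Taxon 9, so Taxon 9 is the least closely related of the three.

Taxon 9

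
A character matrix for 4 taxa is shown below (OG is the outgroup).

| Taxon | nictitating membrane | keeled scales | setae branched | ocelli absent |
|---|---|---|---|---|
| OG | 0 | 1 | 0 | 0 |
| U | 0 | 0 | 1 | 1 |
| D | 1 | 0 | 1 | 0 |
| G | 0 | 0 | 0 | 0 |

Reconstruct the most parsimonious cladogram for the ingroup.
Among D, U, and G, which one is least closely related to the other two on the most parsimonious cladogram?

G

Character polarity is set by the outgroup: the derived state is whichever differs from the outgroup's state, so for keeled scales the derived state is '0', and for the remaining characters it is '1'.
nictitating membrane (derived state '1') is unique to D (autapomorphy; uninformative for grouping).
keeled scales (derived state '0') is shared by all ingroup taxa — unites the whole ingroup.
setae branched: derived state '1' in D and U only — synapomorphy for {D, U}.
ocelli absent: derived state '1' in U only — an autapomorphy, so it tells us nothing about relationships among taxa.
Most parsimonious ingroup topology: ((U,D),G).
U and D share a more recent common ancestor with each other than either does with G, so G is the least closely related of the three.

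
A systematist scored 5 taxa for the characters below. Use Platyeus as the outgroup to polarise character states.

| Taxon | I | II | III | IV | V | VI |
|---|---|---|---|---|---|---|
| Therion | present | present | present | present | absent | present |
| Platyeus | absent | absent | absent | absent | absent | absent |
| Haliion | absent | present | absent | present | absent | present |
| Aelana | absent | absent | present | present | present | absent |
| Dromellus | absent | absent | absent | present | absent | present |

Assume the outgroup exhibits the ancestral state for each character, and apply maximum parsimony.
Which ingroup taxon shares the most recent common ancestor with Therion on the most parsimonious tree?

Haliion

The outgroup has state 'absent' for every character, so 'present' is the derived state throughout.
I: derived state 'present' in Therion only — an autapomorphy, so it tells us nothing about relationships among taxa.
Only Haliion and Therion show the derived state 'present' for II, supporting them as a clade.
III groups Aelana and Therion, which is incompatible with the clades supported by the remaining characters; treating it as convergent (homoplasy) costs fewer steps than any alternative tree.
IV (derived state 'present') is shared by all ingroup taxa — unites the whole ingroup.
V (derived state 'present') is unique to Aelana (autapomorphy; uninformative for grouping).
Only Dromellus, Haliion, and Therion show the derived state 'present' for VI, supporting them as a clade.
Most parsimonious ingroup topology: (((Haliion,Therion),Dromellus),Aelana).
Therion and Haliion form a cherry on this tree, so they are sister taxa.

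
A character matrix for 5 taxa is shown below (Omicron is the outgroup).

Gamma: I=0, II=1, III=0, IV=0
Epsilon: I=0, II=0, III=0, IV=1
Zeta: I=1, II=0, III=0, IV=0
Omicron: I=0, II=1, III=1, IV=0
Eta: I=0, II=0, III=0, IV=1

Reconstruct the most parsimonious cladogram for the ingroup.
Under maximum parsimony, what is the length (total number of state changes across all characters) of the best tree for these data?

Character polarity is set by the outgroup: the derived state is whichever differs from the outgroup's state, so for II, III the derived state is '0', and for the remaining characters it is '1'.
I (derived state '1') is unique to Zeta (autapomorphy; uninformative for grouping).
Only Epsilon, Eta, and Zeta show the derived state '0' for II, supporting them as a clade.
All ingroup taxa share the derived state '0' for III; it defines the ingroup but does not resolve relationships within it.
IV: derived state '1' in Epsilon and Eta only — synapomorphy for {Epsilon, Eta}.
Most parsimonious ingroup topology: (Gamma,((Eta,Epsilon),Zeta)).
Changes per character on this tree: I: 1; II: 1; III: 1; IV: 1.
Total = 4.

4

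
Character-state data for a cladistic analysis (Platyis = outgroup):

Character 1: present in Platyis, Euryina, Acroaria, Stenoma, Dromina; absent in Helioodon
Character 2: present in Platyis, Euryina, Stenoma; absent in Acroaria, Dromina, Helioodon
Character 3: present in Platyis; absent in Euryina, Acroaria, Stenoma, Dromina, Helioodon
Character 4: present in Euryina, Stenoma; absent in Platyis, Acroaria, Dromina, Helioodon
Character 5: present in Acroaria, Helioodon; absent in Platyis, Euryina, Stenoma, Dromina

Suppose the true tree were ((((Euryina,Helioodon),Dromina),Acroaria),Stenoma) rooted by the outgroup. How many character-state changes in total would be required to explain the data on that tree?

8

Map each character onto ((((Euryina,Helioodon),Dromina),Acroaria),Stenoma) (rooted by Platyis) and count the minimum state changes it requires (Fitch parsimony):
Character 1: 1; Character 2: 2; Character 3: 1; Character 4: 2; Character 5: 2.
Total tree length = 8.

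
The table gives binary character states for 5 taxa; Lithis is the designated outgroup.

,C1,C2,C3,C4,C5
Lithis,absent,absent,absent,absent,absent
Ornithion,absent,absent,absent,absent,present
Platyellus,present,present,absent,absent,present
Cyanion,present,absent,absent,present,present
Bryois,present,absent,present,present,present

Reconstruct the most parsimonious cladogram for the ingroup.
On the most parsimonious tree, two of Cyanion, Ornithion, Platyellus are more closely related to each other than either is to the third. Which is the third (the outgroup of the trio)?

Ornithion

The outgroup has state 'absent' for every character, so 'present' is the derived state throughout.
Only Bryois, Cyanion, and Platyellus show the derived state 'present' for C1, supporting them as a clade.
C2: derived state 'present' in Platyellus only — an autapomorphy, so it tells us nothing about relationships among taxa.
C3: derived state 'present' in Bryois only — an autapomorphy, so it tells us nothing about relationships among taxa.
C4: derived state 'present' in Bryois and Cyanion only — synapomorphy for {Bryois, Cyanion}.
All ingroup taxa share the derived state 'present' for C5; it defines the ingroup but does not resolve relationships within it.
Most parsimonious ingroup topology: (Ornithion,(Platyellus,(Cyanion,Bryois))).
Platyellus and Cyanion share a more recent common ancestor with each other than either does with Ornithion, so Ornithion is the least closely related of the three.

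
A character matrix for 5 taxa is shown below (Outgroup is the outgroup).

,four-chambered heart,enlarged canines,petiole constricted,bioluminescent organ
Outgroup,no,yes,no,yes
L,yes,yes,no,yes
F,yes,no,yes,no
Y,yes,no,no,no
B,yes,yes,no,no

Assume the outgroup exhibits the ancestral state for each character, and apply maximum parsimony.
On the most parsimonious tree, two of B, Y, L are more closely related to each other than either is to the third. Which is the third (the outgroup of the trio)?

L

Character polarity is set by the outgroup: the derived state is whichever differs from the outgroup's state, so for enlarged canines, bioluminescent organ the derived state is 'no', and for the remaining characters it is 'yes'.
All ingroup taxa share the derived state 'yes' for four-chambered heart; it defines the ingroup but does not resolve relationships within it.
enlarged canines (derived state 'no') is shared by F and Y — a synapomorphy uniting that clade.
petiole constricted (derived state 'yes') is unique to F (autapomorphy; uninformative for grouping).
bioluminescent organ: derived state 'no' in B, F, and Y only — synapomorphy for {B, F, Y}.
Most parsimonious ingroup topology: (L,((F,Y),B)).
Y and B share a more recent common ancestor with each other than either does with L, so L is the least closely related of the three.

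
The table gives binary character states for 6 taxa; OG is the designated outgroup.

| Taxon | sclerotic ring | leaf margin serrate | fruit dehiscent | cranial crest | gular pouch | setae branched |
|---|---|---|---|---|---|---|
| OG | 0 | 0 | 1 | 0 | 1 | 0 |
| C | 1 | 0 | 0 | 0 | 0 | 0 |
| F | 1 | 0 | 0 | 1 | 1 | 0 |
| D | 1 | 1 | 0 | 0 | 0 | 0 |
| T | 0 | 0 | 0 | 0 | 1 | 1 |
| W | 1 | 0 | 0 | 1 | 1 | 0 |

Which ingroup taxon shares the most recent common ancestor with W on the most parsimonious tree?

F

Character polarity is set by the outgroup: the derived state is whichever differs from the outgroup's state, so for fruit dehiscent, gular pouch the derived state is '0', and for the remaining characters it is '1'.
sclerotic ring: derived state '1' in C, D, F, and W only — synapomorphy for {C, D, F, W}.
leaf margin serrate: derived state '1' in D only — an autapomorphy, so it tells us nothing about relationships among taxa.
All ingroup taxa share the derived state '0' for fruit dehiscent; it defines the ingroup but does not resolve relationships within it.
Only F and W show the derived state '1' for cranial crest, supporting them as a clade.
Only C and D show the derived state '0' for gular pouch, supporting them as a clade.
setae branched: derived state '1' in T only — an autapomorphy, so it tells us nothing about relationships among taxa.
Most parsimonious ingroup topology: (((C,D),(F,W)),T).
W and F form a cherry on this tree, so they are sister taxa.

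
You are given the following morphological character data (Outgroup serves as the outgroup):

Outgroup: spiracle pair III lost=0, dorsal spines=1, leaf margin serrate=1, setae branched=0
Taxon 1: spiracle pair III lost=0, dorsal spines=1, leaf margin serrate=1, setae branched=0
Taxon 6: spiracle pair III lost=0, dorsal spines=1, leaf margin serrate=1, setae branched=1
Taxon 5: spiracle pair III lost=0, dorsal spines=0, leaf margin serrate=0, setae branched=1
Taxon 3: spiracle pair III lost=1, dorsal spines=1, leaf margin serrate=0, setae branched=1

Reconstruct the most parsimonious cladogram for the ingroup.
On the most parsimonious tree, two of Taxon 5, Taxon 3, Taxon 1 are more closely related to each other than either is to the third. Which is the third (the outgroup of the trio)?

Taxon 1

Character polarity is set by the outgroup: the derived state is whichever differs from the outgroup's state, so for dorsal spines, leaf margin serrate the derived state is '0', and for the remaining characters it is '1'.
spiracle pair III lost (derived state '1') is unique to Taxon 3 (autapomorphy; uninformative for grouping).
dorsal spines (derived state '0') is unique to Taxon 5 (autapomorphy; uninformative for grouping).
leaf margin serrate: derived state '0' in Taxon 3 and Taxon 5 only — synapomorphy for {Taxon 3, Taxon 5}.
setae branched (derived state '1') is shared by Taxon 3, Taxon 5, and Taxon 6 — a synapomorphy uniting that clade.
Most parsimonious ingroup topology: (Taxon 1,(Taxon 6,(Taxon 5,Taxon 3))).
Taxon 5 and Taxon 3 share a more recent common ancestor with each other than either does with Taxon 1, so Taxon 1 is the least closely related of the three.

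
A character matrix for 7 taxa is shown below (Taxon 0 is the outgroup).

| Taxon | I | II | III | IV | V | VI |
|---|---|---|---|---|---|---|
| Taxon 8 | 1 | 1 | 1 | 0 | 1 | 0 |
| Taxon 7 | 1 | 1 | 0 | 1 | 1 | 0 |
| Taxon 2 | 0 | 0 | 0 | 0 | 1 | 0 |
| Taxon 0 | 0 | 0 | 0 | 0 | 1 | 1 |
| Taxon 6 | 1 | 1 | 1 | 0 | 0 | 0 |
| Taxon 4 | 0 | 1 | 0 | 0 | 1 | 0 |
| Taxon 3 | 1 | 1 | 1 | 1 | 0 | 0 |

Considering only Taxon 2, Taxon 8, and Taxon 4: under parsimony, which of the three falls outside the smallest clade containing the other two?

Taxon 2

Character polarity is set by the outgroup: the derived state is whichever differs from the outgroup's state, so for V, VI the derived state is '0', and for the remaining characters it is '1'.
I (derived state '1') is shared by Taxon 3, Taxon 6, Taxon 7, and Taxon 8 — a synapomorphy uniting that clade.
Only Taxon 3, Taxon 4, Taxon 6, Taxon 7, and Taxon 8 show the derived state '1' for II, supporting them as a clade.
III: derived state '1' in Taxon 3, Taxon 6, and Taxon 8 only — synapomorphy for {Taxon 3, Taxon 6, Taxon 8}.
IV (state '1') occurs in Taxon 3 and Taxon 7 but conflicts with the nesting implied by the other characters — most parsimoniously interpreted as homoplasy.
V (derived state '0') is shared by Taxon 3 and Taxon 6 — a synapomorphy uniting that clade.
VI (derived state '0') is shared by all ingroup taxa — unites the whole ingroup.
Most parsimonious ingroup topology: (((((Taxon 6,Taxon 3),Taxon 8),Taxon 7),Taxon 4),Taxon 2).
Taxon 8 and Taxon 4 share a more recent common ancestor with each other than either does with Taxon 2, so Taxon 2 is the least closely related of the three.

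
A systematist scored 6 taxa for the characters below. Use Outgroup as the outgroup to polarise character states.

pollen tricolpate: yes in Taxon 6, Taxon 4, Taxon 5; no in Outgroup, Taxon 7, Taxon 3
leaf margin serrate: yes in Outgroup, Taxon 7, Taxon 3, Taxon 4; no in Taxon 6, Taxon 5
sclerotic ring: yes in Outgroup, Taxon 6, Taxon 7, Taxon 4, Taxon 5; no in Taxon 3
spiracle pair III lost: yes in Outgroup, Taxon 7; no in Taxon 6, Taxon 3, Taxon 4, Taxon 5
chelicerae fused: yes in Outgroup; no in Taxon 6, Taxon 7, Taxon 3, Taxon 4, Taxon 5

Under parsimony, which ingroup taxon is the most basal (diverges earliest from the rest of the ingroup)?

Character polarity is set by the outgroup: the derived state is whichever differs from the outgroup's state, so for leaf margin serrate, sclerotic ring, spiracle pair III lost, chelicerae fused the derived state is 'no', and for the remaining characters it is 'yes'.
pollen tricolpate (derived state 'yes') is shared by Taxon 4, Taxon 5, and Taxon 6 — a synapomorphy uniting that clade.
Only Taxon 5 and Taxon 6 show the derived state 'no' for leaf margin serrate, supporting them as a clade.
sclerotic ring: derived state 'no' in Taxon 3 only — an autapomorphy, so it tells us nothing about relationships among taxa.
spiracle pair III lost (derived state 'no') is shared by Taxon 3, Taxon 4, Taxon 5, and Taxon 6 — a synapomorphy uniting that clade.
chelicerae fused (derived state 'no') is shared by all ingroup taxa — unites the whole ingroup.
Most parsimonious ingroup topology: ((((Taxon 6,Taxon 5),Taxon 4),Taxon 3),Taxon 7).
Taxon 7 is sister to the clade containing all other ingroup taxa, so it is the earliest-diverging (most basal) ingroup lineage.

Taxon 7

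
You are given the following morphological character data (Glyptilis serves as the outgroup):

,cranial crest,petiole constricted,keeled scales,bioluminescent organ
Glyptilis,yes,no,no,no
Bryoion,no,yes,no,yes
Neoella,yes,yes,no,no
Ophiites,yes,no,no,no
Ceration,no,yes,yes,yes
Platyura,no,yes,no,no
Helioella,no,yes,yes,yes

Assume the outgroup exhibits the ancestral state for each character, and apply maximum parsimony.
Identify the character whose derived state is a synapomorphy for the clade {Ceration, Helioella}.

Character polarity is set by the outgroup: the derived state is whichever differs from the outgroup's state, so for cranial crest the derived state is 'no', and for the remaining characters it is 'yes'.
cranial crest (derived state 'no') is shared by Bryoion, Ceration, Helioella, and Platyura — a synapomorphy uniting that clade.
petiole constricted: derived state 'yes' in Bryoion, Ceration, Helioella, Neoella, and Platyura only — synapomorphy for {Bryoion, Ceration, Helioella, Neoella, Platyura}.
keeled scales (derived state 'yes') is shared by Ceration and Helioella — a synapomorphy uniting that clade.
bioluminescent organ: derived state 'yes' in Bryoion, Ceration, and Helioella only — synapomorphy for {Bryoion, Ceration, Helioella}.
Most parsimonious ingroup topology: ((((Bryoion,(Ceration,Helioella)),Platyura),Neoella),Ophiites).
The clade {Ceration, Helioella} is supported by keeled scales: its derived state 'yes' occurs in exactly those taxa and in no other taxon (including the outgroup).

keeled scales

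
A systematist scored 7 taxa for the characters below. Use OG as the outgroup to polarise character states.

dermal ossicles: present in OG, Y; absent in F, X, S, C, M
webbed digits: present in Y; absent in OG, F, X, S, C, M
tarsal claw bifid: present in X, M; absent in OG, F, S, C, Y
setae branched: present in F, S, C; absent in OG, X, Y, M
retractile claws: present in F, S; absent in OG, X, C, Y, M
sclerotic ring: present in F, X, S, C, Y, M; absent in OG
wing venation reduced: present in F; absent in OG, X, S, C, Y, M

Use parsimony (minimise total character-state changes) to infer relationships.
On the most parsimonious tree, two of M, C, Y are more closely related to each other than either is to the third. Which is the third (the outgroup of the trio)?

Character polarity is set by the outgroup: the derived state is whichever differs from the outgroup's state, so for dermal ossicles the derived state is 'absent', and for the remaining characters it is 'present'.
Only C, F, M, S, and X show the derived state 'absent' for dermal ossicles, supporting them as a clade.
webbed digits (derived state 'present') is unique to Y (autapomorphy; uninformative for grouping).
Only M and X show the derived state 'present' for tarsal claw bifid, supporting them as a clade.
setae branched (derived state 'present') is shared by C, F, and S — a synapomorphy uniting that clade.
retractile claws (derived state 'present') is shared by F and S — a synapomorphy uniting that clade.
sclerotic ring (derived state 'present') is shared by all ingroup taxa — unites the whole ingroup.
wing venation reduced: derived state 'present' in F only — an autapomorphy, so it tells us nothing about relationships among taxa.
Most parsimonious ingroup topology: ((((F,S),C),(X,M)),Y).
C and M share a more recent common ancestor with each other than either does with Y, so Y is the least closely related of the three.

Y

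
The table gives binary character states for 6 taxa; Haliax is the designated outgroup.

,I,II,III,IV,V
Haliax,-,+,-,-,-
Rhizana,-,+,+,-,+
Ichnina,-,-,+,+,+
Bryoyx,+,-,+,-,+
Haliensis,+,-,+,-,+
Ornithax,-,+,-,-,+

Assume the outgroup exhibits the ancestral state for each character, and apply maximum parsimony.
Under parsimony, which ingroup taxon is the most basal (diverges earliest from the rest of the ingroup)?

Ornithax

Character polarity is set by the outgroup: the derived state is whichever differs from the outgroup's state, so for II the derived state is '-', and for the remaining characters it is '+'.
I (derived state '+') is shared by Bryoyx and Haliensis — a synapomorphy uniting that clade.
Only Bryoyx, Haliensis, and Ichnina show the derived state '-' for II, supporting them as a clade.
III: derived state '+' in Bryoyx, Haliensis, Ichnina, and Rhizana only — synapomorphy for {Bryoyx, Haliensis, Ichnina, Rhizana}.
IV: derived state '+' in Ichnina only — an autapomorphy, so it tells us nothing about relationships among taxa.
All ingroup taxa share the derived state '+' for V; it defines the ingroup but does not resolve relationships within it.
Most parsimonious ingroup topology: ((Rhizana,(Ichnina,(Bryoyx,Haliensis))),Ornithax).
Ornithax is sister to the clade containing all other ingroup taxa, so it is the earliest-diverging (most basal) ingroup lineage.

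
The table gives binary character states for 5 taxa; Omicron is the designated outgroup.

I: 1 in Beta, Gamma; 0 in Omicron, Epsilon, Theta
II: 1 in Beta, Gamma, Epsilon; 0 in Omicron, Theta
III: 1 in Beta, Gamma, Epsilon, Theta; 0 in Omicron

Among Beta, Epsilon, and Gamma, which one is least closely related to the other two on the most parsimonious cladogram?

Epsilon

The outgroup has state '0' for every character, so '1' is the derived state throughout.
Only Beta and Gamma show the derived state '1' for I, supporting them as a clade.
Only Beta, Epsilon, and Gamma show the derived state '1' for II, supporting them as a clade.
All ingroup taxa share the derived state '1' for III; it defines the ingroup but does not resolve relationships within it.
Most parsimonious ingroup topology: (((Beta,Gamma),Epsilon),Theta).
Gamma and Beta share a more recent common ancestor with each other than either does with Epsilon, so Epsilon is the least closely related of the three.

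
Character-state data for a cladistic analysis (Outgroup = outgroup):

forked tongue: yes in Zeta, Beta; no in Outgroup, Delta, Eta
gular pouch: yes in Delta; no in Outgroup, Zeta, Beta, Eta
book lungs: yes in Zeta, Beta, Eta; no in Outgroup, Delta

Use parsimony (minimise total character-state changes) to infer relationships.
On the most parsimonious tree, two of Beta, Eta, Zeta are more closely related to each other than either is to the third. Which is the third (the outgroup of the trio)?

Eta

The outgroup has state 'no' for every character, so 'yes' is the derived state throughout.
Only Beta and Zeta show the derived state 'yes' for forked tongue, supporting them as a clade.
gular pouch: derived state 'yes' in Delta only — an autapomorphy, so it tells us nothing about relationships among taxa.
book lungs (derived state 'yes') is shared by Beta, Eta, and Zeta — a synapomorphy uniting that clade.
Most parsimonious ingroup topology: (((Zeta,Beta),Eta),Delta).
Zeta and Beta share a more recent common ancestor with each other than either does with Eta, so Eta is the least closely related of the three.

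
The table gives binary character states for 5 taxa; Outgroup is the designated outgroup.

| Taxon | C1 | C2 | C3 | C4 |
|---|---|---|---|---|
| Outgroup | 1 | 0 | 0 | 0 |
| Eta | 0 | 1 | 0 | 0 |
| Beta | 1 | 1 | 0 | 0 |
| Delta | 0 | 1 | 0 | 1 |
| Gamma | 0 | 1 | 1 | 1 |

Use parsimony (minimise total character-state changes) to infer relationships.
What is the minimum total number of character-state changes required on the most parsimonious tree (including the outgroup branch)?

4

Character polarity is set by the outgroup: the derived state is whichever differs from the outgroup's state, so for C1 the derived state is '0', and for the remaining characters it is '1'.
Only Delta, Eta, and Gamma show the derived state '0' for C1, supporting them as a clade.
All ingroup taxa share the derived state '1' for C2; it defines the ingroup but does not resolve relationships within it.
C3: derived state '1' in Gamma only — an autapomorphy, so it tells us nothing about relationships among taxa.
C4: derived state '1' in Delta and Gamma only — synapomorphy for {Delta, Gamma}.
Most parsimonious ingroup topology: ((Eta,(Delta,Gamma)),Beta).
Changes per character on this tree: C1: 1; C2: 1; C3: 1; C4: 1.
Total = 4.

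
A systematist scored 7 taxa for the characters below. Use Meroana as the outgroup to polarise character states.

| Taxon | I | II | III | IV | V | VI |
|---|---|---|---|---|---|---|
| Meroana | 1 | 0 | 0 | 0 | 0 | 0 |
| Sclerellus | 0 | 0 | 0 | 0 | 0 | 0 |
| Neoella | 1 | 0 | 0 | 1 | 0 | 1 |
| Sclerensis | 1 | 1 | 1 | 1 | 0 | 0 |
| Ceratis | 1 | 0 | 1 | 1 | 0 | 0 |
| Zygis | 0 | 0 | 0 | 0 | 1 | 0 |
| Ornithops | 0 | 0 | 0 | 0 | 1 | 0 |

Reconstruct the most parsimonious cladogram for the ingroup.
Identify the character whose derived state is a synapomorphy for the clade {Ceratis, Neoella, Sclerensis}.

Character polarity is set by the outgroup: the derived state is whichever differs from the outgroup's state, so for I the derived state is '0', and for the remaining characters it is '1'.
Only Ornithops, Sclerellus, and Zygis show the derived state '0' for I, supporting them as a clade.
II: derived state '1' in Sclerensis only — an autapomorphy, so it tells us nothing about relationships among taxa.
III: derived state '1' in Ceratis and Sclerensis only — synapomorphy for {Ceratis, Sclerensis}.
IV (derived state '1') is shared by Ceratis, Neoella, and Sclerensis — a synapomorphy uniting that clade.
V (derived state '1') is shared by Ornithops and Zygis — a synapomorphy uniting that clade.
VI: derived state '1' in Neoella only — an autapomorphy, so it tells us nothing about relationships among taxa.
Most parsimonious ingroup topology: ((Sclerellus,(Zygis,Ornithops)),(Neoella,(Sclerensis,Ceratis))).
The clade {Ceratis, Neoella, Sclerensis} is supported by IV: its derived state '1' occurs in exactly those taxa and in no other taxon (including the outgroup).

IV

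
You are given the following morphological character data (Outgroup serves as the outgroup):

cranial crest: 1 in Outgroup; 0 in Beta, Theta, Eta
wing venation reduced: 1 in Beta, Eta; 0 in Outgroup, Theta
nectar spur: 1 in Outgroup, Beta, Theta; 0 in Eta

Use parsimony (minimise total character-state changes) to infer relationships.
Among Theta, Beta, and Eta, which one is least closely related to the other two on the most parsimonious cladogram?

Character polarity is set by the outgroup: the derived state is whichever differs from the outgroup's state, so for cranial crest, nectar spur the derived state is '0', and for the remaining characters it is '1'.
All ingroup taxa share the derived state '0' for cranial crest; it defines the ingroup but does not resolve relationships within it.
wing venation reduced (derived state '1') is shared by Beta and Eta — a synapomorphy uniting that clade.
nectar spur: derived state '0' in Eta only — an autapomorphy, so it tells us nothing about relationships among taxa.
Most parsimonious ingroup topology: ((Beta,Eta),Theta).
Eta and Beta share a more recent common ancestor with each other than either does with Theta, so Theta is the least closely related of the three.

Theta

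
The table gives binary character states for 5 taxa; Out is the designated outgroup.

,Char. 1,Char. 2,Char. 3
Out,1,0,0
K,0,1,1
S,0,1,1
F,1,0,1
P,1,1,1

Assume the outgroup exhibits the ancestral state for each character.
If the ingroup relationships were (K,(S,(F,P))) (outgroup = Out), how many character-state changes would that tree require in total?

5

Map each character onto (K,(S,(F,P))) (rooted by Out) and count the minimum state changes it requires (Fitch parsimony):
Char. 1: 2; Char. 2: 2; Char. 3: 1.
Total tree length = 5.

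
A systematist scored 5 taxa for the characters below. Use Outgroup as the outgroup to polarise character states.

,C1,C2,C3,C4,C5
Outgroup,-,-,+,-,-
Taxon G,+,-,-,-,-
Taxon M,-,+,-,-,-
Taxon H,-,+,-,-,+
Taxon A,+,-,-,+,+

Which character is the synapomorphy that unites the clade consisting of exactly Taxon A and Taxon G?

C1

Character polarity is set by the outgroup: the derived state is whichever differs from the outgroup's state, so for C3 the derived state is '-', and for the remaining characters it is '+'.
C1 (derived state '+') is shared by Taxon A and Taxon G — a synapomorphy uniting that clade.
Only Taxon H and Taxon M show the derived state '+' for C2, supporting them as a clade.
All ingroup taxa share the derived state '-' for C3; it defines the ingroup but does not resolve relationships within it.
C4 (derived state '+') is unique to Taxon A (autapomorphy; uninformative for grouping).
C5 (state '+') occurs in Taxon A and Taxon H but conflicts with the nesting implied by the other characters — most parsimoniously interpreted as homoplasy.
Most parsimonious ingroup topology: ((Taxon G,Taxon A),(Taxon M,Taxon H)).
The clade {Taxon A, Taxon G} is supported by C1: its derived state '+' occurs in exactly those taxa and in no other taxon (including the outgroup).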